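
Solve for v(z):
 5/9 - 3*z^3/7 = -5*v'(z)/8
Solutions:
 v(z) = C1 + 6*z^4/35 - 8*z/9


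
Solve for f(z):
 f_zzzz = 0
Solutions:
 f(z) = C1 + C2*z + C3*z^2 + C4*z^3


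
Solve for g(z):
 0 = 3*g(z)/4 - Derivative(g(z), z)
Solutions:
 g(z) = C1*exp(3*z/4)


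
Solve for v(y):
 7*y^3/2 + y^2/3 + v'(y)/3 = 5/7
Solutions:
 v(y) = C1 - 21*y^4/8 - y^3/3 + 15*y/7


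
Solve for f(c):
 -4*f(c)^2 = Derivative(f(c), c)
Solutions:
 f(c) = 1/(C1 + 4*c)


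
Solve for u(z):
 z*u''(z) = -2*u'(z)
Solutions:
 u(z) = C1 + C2/z


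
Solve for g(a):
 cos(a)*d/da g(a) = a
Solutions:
 g(a) = C1 + Integral(a/cos(a), a)


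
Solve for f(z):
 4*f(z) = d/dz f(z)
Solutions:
 f(z) = C1*exp(4*z)


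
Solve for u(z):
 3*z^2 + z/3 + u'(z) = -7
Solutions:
 u(z) = C1 - z^3 - z^2/6 - 7*z


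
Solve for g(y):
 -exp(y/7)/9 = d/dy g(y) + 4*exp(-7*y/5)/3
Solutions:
 g(y) = C1 - 7*exp(y/7)/9 + 20*exp(-7*y/5)/21


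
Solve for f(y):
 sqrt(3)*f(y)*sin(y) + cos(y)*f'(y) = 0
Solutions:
 f(y) = C1*cos(y)^(sqrt(3))


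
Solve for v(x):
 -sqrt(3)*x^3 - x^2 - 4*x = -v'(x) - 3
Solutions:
 v(x) = C1 + sqrt(3)*x^4/4 + x^3/3 + 2*x^2 - 3*x


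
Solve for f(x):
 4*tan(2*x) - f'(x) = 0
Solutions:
 f(x) = C1 - 2*log(cos(2*x))


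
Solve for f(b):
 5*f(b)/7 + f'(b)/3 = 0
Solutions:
 f(b) = C1*exp(-15*b/7)


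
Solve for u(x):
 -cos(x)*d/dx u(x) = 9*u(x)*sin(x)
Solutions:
 u(x) = C1*cos(x)^9


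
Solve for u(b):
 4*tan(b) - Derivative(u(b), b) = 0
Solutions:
 u(b) = C1 - 4*log(cos(b))


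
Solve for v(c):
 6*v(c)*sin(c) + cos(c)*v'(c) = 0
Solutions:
 v(c) = C1*cos(c)^6


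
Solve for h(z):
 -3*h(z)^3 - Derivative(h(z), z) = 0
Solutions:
 h(z) = -sqrt(2)*sqrt(-1/(C1 - 3*z))/2
 h(z) = sqrt(2)*sqrt(-1/(C1 - 3*z))/2


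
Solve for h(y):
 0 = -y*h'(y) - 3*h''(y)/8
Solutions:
 h(y) = C1 + C2*erf(2*sqrt(3)*y/3)


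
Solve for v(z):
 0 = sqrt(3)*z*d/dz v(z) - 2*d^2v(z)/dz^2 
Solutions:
 v(z) = C1 + C2*erfi(3^(1/4)*z/2)


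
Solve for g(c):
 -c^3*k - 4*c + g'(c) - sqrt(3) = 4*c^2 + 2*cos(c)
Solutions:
 g(c) = C1 + c^4*k/4 + 4*c^3/3 + 2*c^2 + sqrt(3)*c + 2*sin(c)


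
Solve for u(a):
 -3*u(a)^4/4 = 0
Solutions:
 u(a) = 0


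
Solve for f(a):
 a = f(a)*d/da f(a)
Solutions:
 f(a) = -sqrt(C1 + a^2)
 f(a) = sqrt(C1 + a^2)


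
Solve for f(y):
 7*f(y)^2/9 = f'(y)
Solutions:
 f(y) = -9/(C1 + 7*y)


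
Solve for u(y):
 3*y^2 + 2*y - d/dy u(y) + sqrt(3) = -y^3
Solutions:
 u(y) = C1 + y^4/4 + y^3 + y^2 + sqrt(3)*y


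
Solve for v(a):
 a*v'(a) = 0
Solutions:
 v(a) = C1


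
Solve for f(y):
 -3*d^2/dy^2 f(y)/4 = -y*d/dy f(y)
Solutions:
 f(y) = C1 + C2*erfi(sqrt(6)*y/3)


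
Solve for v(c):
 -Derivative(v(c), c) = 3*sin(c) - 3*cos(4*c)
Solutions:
 v(c) = C1 + 3*sin(4*c)/4 + 3*cos(c)


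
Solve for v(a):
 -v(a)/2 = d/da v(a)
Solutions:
 v(a) = C1*exp(-a/2)


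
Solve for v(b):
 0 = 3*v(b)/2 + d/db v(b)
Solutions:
 v(b) = C1*exp(-3*b/2)


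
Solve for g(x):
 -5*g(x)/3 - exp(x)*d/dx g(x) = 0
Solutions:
 g(x) = C1*exp(5*exp(-x)/3)


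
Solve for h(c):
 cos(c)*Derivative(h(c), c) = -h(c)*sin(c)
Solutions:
 h(c) = C1*cos(c)


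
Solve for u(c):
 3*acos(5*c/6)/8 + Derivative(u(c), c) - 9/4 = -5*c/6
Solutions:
 u(c) = C1 - 5*c^2/12 - 3*c*acos(5*c/6)/8 + 9*c/4 + 3*sqrt(36 - 25*c^2)/40


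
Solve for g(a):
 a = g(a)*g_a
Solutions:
 g(a) = -sqrt(C1 + a^2)
 g(a) = sqrt(C1 + a^2)


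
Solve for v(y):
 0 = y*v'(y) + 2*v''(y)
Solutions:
 v(y) = C1 + C2*erf(y/2)


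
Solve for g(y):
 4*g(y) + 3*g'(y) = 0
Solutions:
 g(y) = C1*exp(-4*y/3)


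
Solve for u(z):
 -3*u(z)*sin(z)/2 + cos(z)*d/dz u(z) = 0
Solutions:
 u(z) = C1/cos(z)^(3/2)


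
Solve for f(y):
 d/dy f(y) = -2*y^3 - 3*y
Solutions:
 f(y) = C1 - y^4/2 - 3*y^2/2


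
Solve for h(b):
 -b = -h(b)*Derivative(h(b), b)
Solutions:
 h(b) = -sqrt(C1 + b^2)
 h(b) = sqrt(C1 + b^2)


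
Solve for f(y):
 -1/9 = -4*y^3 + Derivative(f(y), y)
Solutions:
 f(y) = C1 + y^4 - y/9


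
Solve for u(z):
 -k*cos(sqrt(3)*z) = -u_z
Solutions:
 u(z) = C1 + sqrt(3)*k*sin(sqrt(3)*z)/3


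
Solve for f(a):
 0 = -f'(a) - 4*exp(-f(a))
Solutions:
 f(a) = log(C1 - 4*a)


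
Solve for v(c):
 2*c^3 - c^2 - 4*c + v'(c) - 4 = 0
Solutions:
 v(c) = C1 - c^4/2 + c^3/3 + 2*c^2 + 4*c


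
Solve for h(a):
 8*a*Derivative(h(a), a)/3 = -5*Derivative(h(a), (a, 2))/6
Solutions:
 h(a) = C1 + C2*erf(2*sqrt(10)*a/5)


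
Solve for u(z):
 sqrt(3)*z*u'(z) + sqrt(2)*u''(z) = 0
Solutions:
 u(z) = C1 + C2*erf(6^(1/4)*z/2)


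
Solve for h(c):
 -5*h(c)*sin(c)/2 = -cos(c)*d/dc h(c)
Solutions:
 h(c) = C1/cos(c)^(5/2)


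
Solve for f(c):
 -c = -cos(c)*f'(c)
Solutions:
 f(c) = C1 + Integral(c/cos(c), c)


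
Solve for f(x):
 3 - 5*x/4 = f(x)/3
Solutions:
 f(x) = 9 - 15*x/4


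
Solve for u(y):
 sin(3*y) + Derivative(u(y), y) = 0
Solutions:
 u(y) = C1 + cos(3*y)/3


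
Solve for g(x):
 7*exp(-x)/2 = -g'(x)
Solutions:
 g(x) = C1 + 7*exp(-x)/2


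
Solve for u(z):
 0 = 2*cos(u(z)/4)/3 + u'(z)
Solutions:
 2*z/3 - 2*log(sin(u(z)/4) - 1) + 2*log(sin(u(z)/4) + 1) = C1


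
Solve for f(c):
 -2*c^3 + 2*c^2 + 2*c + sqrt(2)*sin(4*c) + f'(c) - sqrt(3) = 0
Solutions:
 f(c) = C1 + c^4/2 - 2*c^3/3 - c^2 + sqrt(3)*c + sqrt(2)*cos(4*c)/4


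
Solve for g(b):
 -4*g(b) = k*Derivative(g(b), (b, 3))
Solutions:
 g(b) = C1*exp(2^(2/3)*b*(-1/k)^(1/3)) + C2*exp(2^(2/3)*b*(-1/k)^(1/3)*(-1 + sqrt(3)*I)/2) + C3*exp(-2^(2/3)*b*(-1/k)^(1/3)*(1 + sqrt(3)*I)/2)


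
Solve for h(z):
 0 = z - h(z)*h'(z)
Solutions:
 h(z) = -sqrt(C1 + z^2)
 h(z) = sqrt(C1 + z^2)


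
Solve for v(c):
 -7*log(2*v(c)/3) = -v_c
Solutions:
 -Integral(1/(log(_y) - log(3) + log(2)), (_y, v(c)))/7 = C1 - c


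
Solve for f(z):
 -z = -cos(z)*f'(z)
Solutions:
 f(z) = C1 + Integral(z/cos(z), z)


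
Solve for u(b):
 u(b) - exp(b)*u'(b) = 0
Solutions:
 u(b) = C1*exp(-exp(-b))


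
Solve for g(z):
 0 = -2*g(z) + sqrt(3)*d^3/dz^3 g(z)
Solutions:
 g(z) = C3*exp(2^(1/3)*3^(5/6)*z/3) + (C1*sin(6^(1/3)*z/2) + C2*cos(6^(1/3)*z/2))*exp(-2^(1/3)*3^(5/6)*z/6)


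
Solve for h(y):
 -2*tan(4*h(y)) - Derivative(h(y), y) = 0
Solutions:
 h(y) = -asin(C1*exp(-8*y))/4 + pi/4
 h(y) = asin(C1*exp(-8*y))/4


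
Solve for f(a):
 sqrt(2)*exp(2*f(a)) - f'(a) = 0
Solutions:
 f(a) = log(-sqrt(-1/(C1 + sqrt(2)*a))) - log(2)/2
 f(a) = log(-1/(C1 + sqrt(2)*a))/2 - log(2)/2


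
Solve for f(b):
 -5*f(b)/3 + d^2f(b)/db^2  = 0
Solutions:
 f(b) = C1*exp(-sqrt(15)*b/3) + C2*exp(sqrt(15)*b/3)


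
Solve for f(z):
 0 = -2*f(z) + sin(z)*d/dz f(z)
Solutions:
 f(z) = C1*(cos(z) - 1)/(cos(z) + 1)


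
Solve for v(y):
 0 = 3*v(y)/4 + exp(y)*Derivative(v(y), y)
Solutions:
 v(y) = C1*exp(3*exp(-y)/4)


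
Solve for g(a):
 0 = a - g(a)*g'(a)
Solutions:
 g(a) = -sqrt(C1 + a^2)
 g(a) = sqrt(C1 + a^2)


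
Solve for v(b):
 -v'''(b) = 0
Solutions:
 v(b) = C1 + C2*b + C3*b^2


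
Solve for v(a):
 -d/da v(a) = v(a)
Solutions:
 v(a) = C1*exp(-a)


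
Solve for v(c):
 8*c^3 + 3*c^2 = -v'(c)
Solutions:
 v(c) = C1 - 2*c^4 - c^3


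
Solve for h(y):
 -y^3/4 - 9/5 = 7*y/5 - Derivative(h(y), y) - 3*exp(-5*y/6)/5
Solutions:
 h(y) = C1 + y^4/16 + 7*y^2/10 + 9*y/5 + 18*exp(-5*y/6)/25


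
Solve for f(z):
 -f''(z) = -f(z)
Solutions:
 f(z) = C1*exp(-z) + C2*exp(z)


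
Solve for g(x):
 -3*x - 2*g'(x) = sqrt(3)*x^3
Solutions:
 g(x) = C1 - sqrt(3)*x^4/8 - 3*x^2/4


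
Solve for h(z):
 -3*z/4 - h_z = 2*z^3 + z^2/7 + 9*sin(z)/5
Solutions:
 h(z) = C1 - z^4/2 - z^3/21 - 3*z^2/8 + 9*cos(z)/5


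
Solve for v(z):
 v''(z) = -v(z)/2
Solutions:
 v(z) = C1*sin(sqrt(2)*z/2) + C2*cos(sqrt(2)*z/2)


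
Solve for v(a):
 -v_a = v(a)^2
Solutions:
 v(a) = 1/(C1 + a)


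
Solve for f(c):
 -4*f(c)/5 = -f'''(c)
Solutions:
 f(c) = C3*exp(10^(2/3)*c/5) + (C1*sin(10^(2/3)*sqrt(3)*c/10) + C2*cos(10^(2/3)*sqrt(3)*c/10))*exp(-10^(2/3)*c/10)


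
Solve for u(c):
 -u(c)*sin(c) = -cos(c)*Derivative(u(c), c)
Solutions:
 u(c) = C1/cos(c)


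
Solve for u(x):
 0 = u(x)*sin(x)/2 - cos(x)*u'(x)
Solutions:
 u(x) = C1/sqrt(cos(x))


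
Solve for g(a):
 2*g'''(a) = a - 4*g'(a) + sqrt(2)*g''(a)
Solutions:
 g(a) = C1 + a^2/8 + sqrt(2)*a/16 + (C2*sin(sqrt(30)*a/4) + C3*cos(sqrt(30)*a/4))*exp(sqrt(2)*a/4)


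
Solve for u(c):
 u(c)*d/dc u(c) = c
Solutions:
 u(c) = -sqrt(C1 + c^2)
 u(c) = sqrt(C1 + c^2)


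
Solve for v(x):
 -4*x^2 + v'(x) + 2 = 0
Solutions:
 v(x) = C1 + 4*x^3/3 - 2*x


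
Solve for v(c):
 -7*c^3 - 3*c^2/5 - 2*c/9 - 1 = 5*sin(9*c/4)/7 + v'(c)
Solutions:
 v(c) = C1 - 7*c^4/4 - c^3/5 - c^2/9 - c + 20*cos(9*c/4)/63


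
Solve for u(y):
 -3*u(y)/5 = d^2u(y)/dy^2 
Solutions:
 u(y) = C1*sin(sqrt(15)*y/5) + C2*cos(sqrt(15)*y/5)


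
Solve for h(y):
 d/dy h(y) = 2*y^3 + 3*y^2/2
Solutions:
 h(y) = C1 + y^4/2 + y^3/2


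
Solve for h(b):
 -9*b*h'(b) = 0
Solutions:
 h(b) = C1


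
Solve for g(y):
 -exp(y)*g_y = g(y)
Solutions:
 g(y) = C1*exp(exp(-y))


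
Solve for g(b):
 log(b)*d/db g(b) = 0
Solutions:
 g(b) = C1


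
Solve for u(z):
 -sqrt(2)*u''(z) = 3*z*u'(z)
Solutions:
 u(z) = C1 + C2*erf(2^(1/4)*sqrt(3)*z/2)


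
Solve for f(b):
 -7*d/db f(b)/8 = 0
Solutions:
 f(b) = C1


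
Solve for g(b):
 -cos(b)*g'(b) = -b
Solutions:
 g(b) = C1 + Integral(b/cos(b), b)


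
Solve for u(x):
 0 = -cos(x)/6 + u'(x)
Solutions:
 u(x) = C1 + sin(x)/6


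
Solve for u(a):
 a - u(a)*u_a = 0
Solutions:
 u(a) = -sqrt(C1 + a^2)
 u(a) = sqrt(C1 + a^2)


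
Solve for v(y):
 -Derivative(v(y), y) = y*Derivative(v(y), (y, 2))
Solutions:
 v(y) = C1 + C2*log(y)


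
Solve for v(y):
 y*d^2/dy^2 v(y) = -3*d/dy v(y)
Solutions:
 v(y) = C1 + C2/y^2


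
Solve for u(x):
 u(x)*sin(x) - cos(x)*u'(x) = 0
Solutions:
 u(x) = C1/cos(x)


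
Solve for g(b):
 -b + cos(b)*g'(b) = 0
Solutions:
 g(b) = C1 + Integral(b/cos(b), b)


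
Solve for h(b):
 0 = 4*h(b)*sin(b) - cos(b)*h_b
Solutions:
 h(b) = C1/cos(b)^4


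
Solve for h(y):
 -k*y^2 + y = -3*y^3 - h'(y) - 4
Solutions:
 h(y) = C1 + k*y^3/3 - 3*y^4/4 - y^2/2 - 4*y


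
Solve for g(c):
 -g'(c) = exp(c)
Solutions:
 g(c) = C1 - exp(c)


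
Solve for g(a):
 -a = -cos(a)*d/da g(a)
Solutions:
 g(a) = C1 + Integral(a/cos(a), a)


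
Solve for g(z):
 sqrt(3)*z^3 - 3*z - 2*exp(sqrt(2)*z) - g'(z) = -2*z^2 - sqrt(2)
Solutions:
 g(z) = C1 + sqrt(3)*z^4/4 + 2*z^3/3 - 3*z^2/2 + sqrt(2)*z - sqrt(2)*exp(sqrt(2)*z)


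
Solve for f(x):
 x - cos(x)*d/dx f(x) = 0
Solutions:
 f(x) = C1 + Integral(x/cos(x), x)


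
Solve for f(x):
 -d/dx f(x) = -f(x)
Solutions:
 f(x) = C1*exp(x)


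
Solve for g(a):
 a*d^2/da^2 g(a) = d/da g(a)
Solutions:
 g(a) = C1 + C2*a^2


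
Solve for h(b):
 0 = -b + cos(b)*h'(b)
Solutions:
 h(b) = C1 + Integral(b/cos(b), b)


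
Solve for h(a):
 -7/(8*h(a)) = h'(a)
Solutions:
 h(a) = -sqrt(C1 - 7*a)/2
 h(a) = sqrt(C1 - 7*a)/2


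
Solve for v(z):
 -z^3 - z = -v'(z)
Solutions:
 v(z) = C1 + z^4/4 + z^2/2


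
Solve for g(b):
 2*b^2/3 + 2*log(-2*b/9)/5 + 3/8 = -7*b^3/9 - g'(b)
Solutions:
 g(b) = C1 - 7*b^4/36 - 2*b^3/9 - 2*b*log(-b)/5 + b*(-16*log(2) + 1 + 32*log(3))/40


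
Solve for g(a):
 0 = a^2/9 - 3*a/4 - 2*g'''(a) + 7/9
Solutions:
 g(a) = C1 + C2*a + C3*a^2 + a^5/1080 - a^4/64 + 7*a^3/108


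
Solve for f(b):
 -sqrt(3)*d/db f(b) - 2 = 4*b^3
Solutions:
 f(b) = C1 - sqrt(3)*b^4/3 - 2*sqrt(3)*b/3


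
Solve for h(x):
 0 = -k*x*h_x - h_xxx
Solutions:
 h(x) = C1 + Integral(C2*airyai(x*(-k)^(1/3)) + C3*airybi(x*(-k)^(1/3)), x)


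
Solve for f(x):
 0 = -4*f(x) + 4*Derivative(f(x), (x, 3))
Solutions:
 f(x) = C3*exp(x) + (C1*sin(sqrt(3)*x/2) + C2*cos(sqrt(3)*x/2))*exp(-x/2)


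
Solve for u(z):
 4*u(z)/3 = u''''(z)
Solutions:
 u(z) = C1*exp(-sqrt(2)*3^(3/4)*z/3) + C2*exp(sqrt(2)*3^(3/4)*z/3) + C3*sin(sqrt(2)*3^(3/4)*z/3) + C4*cos(sqrt(2)*3^(3/4)*z/3)


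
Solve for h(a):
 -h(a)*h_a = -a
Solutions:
 h(a) = -sqrt(C1 + a^2)
 h(a) = sqrt(C1 + a^2)


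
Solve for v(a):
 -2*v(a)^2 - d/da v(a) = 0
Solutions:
 v(a) = 1/(C1 + 2*a)


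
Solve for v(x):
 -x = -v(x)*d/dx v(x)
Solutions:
 v(x) = -sqrt(C1 + x^2)
 v(x) = sqrt(C1 + x^2)


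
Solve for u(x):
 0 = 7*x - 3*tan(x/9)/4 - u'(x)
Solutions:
 u(x) = C1 + 7*x^2/2 + 27*log(cos(x/9))/4


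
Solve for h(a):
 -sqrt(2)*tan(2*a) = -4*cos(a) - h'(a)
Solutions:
 h(a) = C1 - sqrt(2)*log(cos(2*a))/2 - 4*sin(a)


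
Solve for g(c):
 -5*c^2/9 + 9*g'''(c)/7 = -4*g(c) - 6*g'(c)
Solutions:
 g(c) = C1*exp(-14^(1/3)*c*(-(3 + sqrt(23))^(1/3) + 14^(1/3)/(3 + sqrt(23))^(1/3))/6)*sin(14^(1/3)*sqrt(3)*c*(14^(1/3)/(3 + sqrt(23))^(1/3) + (3 + sqrt(23))^(1/3))/6) + C2*exp(-14^(1/3)*c*(-(3 + sqrt(23))^(1/3) + 14^(1/3)/(3 + sqrt(23))^(1/3))/6)*cos(14^(1/3)*sqrt(3)*c*(14^(1/3)/(3 + sqrt(23))^(1/3) + (3 + sqrt(23))^(1/3))/6) + C3*exp(14^(1/3)*c*(-(3 + sqrt(23))^(1/3) + 14^(1/3)/(3 + sqrt(23))^(1/3))/3) + 5*c^2/36 - 5*c/12 + 5/8


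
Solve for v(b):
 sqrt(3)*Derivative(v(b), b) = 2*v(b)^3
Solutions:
 v(b) = -sqrt(6)*sqrt(-1/(C1 + 2*sqrt(3)*b))/2
 v(b) = sqrt(6)*sqrt(-1/(C1 + 2*sqrt(3)*b))/2


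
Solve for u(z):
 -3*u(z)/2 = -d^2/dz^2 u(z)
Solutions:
 u(z) = C1*exp(-sqrt(6)*z/2) + C2*exp(sqrt(6)*z/2)


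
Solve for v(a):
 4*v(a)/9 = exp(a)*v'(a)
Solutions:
 v(a) = C1*exp(-4*exp(-a)/9)


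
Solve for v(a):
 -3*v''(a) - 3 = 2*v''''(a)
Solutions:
 v(a) = C1 + C2*a + C3*sin(sqrt(6)*a/2) + C4*cos(sqrt(6)*a/2) - a^2/2


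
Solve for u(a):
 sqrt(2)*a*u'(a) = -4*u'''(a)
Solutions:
 u(a) = C1 + Integral(C2*airyai(-sqrt(2)*a/2) + C3*airybi(-sqrt(2)*a/2), a)


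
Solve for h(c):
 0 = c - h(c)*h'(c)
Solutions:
 h(c) = -sqrt(C1 + c^2)
 h(c) = sqrt(C1 + c^2)


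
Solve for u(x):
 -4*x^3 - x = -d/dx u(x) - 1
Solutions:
 u(x) = C1 + x^4 + x^2/2 - x


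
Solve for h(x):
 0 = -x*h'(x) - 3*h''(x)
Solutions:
 h(x) = C1 + C2*erf(sqrt(6)*x/6)


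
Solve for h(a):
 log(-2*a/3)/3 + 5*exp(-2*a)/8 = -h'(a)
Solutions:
 h(a) = C1 - a*log(-a)/3 + a*(-log(2) + 1 + log(3))/3 + 5*exp(-2*a)/16


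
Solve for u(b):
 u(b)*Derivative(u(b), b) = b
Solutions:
 u(b) = -sqrt(C1 + b^2)
 u(b) = sqrt(C1 + b^2)


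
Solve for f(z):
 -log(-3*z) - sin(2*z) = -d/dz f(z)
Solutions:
 f(z) = C1 + z*log(-z) - z + z*log(3) - cos(2*z)/2


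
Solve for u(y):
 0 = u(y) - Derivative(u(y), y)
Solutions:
 u(y) = C1*exp(y)


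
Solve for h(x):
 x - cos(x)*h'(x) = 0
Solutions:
 h(x) = C1 + Integral(x/cos(x), x)


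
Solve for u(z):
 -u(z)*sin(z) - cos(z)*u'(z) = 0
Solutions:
 u(z) = C1*cos(z)


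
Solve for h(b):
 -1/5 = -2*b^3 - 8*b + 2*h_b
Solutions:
 h(b) = C1 + b^4/4 + 2*b^2 - b/10


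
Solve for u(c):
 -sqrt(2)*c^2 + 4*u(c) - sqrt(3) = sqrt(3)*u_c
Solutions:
 u(c) = C1*exp(4*sqrt(3)*c/3) + sqrt(2)*c^2/4 + sqrt(6)*c/8 + 3*sqrt(2)/32 + sqrt(3)/4


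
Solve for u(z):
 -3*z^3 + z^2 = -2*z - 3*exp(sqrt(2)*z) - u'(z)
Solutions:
 u(z) = C1 + 3*z^4/4 - z^3/3 - z^2 - 3*sqrt(2)*exp(sqrt(2)*z)/2


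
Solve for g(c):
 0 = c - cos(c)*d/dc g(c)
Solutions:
 g(c) = C1 + Integral(c/cos(c), c)


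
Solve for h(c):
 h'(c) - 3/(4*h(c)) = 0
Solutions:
 h(c) = -sqrt(C1 + 6*c)/2
 h(c) = sqrt(C1 + 6*c)/2


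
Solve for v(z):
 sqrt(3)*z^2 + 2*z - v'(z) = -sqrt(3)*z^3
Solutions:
 v(z) = C1 + sqrt(3)*z^4/4 + sqrt(3)*z^3/3 + z^2


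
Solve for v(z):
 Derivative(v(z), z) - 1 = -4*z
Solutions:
 v(z) = C1 - 2*z^2 + z


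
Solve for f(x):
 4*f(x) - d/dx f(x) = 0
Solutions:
 f(x) = C1*exp(4*x)


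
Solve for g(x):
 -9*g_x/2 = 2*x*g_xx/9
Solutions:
 g(x) = C1 + C2/x^(77/4)


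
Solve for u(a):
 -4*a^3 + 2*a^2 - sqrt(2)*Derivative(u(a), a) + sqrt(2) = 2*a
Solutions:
 u(a) = C1 - sqrt(2)*a^4/2 + sqrt(2)*a^3/3 - sqrt(2)*a^2/2 + a


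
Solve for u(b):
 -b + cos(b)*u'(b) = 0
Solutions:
 u(b) = C1 + Integral(b/cos(b), b)


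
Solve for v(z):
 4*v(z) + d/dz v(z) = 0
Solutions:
 v(z) = C1*exp(-4*z)


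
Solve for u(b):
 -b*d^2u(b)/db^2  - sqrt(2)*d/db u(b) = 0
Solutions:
 u(b) = C1 + C2*b^(1 - sqrt(2))


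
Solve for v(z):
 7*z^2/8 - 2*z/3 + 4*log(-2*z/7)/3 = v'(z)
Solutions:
 v(z) = C1 + 7*z^3/24 - z^2/3 + 4*z*log(-z)/3 + 4*z*(-log(7) - 1 + log(2))/3


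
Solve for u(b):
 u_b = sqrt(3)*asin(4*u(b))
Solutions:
 Integral(1/asin(4*_y), (_y, u(b))) = C1 + sqrt(3)*b


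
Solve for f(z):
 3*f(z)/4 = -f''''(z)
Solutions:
 f(z) = (C1*sin(3^(1/4)*z/2) + C2*cos(3^(1/4)*z/2))*exp(-3^(1/4)*z/2) + (C3*sin(3^(1/4)*z/2) + C4*cos(3^(1/4)*z/2))*exp(3^(1/4)*z/2)


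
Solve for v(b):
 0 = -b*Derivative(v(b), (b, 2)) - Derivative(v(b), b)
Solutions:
 v(b) = C1 + C2*log(b)


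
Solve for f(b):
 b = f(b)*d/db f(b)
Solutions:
 f(b) = -sqrt(C1 + b^2)
 f(b) = sqrt(C1 + b^2)


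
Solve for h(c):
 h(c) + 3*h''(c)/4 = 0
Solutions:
 h(c) = C1*sin(2*sqrt(3)*c/3) + C2*cos(2*sqrt(3)*c/3)


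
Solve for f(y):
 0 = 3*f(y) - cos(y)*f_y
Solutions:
 f(y) = C1*(sin(y) + 1)^(3/2)/(sin(y) - 1)^(3/2)


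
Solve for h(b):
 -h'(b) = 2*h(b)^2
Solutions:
 h(b) = 1/(C1 + 2*b)


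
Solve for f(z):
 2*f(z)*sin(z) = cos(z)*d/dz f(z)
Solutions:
 f(z) = C1/cos(z)^2


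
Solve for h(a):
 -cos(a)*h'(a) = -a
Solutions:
 h(a) = C1 + Integral(a/cos(a), a)


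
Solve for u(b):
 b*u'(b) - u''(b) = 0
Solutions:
 u(b) = C1 + C2*erfi(sqrt(2)*b/2)


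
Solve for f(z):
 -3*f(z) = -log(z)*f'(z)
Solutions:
 f(z) = C1*exp(3*li(z))


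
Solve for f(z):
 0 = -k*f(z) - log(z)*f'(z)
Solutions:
 f(z) = C1*exp(-k*li(z))


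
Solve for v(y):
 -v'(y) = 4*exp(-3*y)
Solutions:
 v(y) = C1 + 4*exp(-3*y)/3


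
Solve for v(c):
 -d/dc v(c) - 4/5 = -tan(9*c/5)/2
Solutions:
 v(c) = C1 - 4*c/5 - 5*log(cos(9*c/5))/18


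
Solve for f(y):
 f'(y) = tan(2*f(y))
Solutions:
 f(y) = -asin(C1*exp(2*y))/2 + pi/2
 f(y) = asin(C1*exp(2*y))/2


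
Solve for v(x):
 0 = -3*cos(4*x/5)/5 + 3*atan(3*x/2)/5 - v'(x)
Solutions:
 v(x) = C1 + 3*x*atan(3*x/2)/5 - log(9*x^2 + 4)/5 - 3*sin(4*x/5)/4


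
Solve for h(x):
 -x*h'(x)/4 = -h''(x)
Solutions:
 h(x) = C1 + C2*erfi(sqrt(2)*x/4)


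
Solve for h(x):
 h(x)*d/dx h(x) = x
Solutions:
 h(x) = -sqrt(C1 + x^2)
 h(x) = sqrt(C1 + x^2)


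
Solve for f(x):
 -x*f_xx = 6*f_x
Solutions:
 f(x) = C1 + C2/x^5


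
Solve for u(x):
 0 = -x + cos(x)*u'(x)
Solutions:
 u(x) = C1 + Integral(x/cos(x), x)


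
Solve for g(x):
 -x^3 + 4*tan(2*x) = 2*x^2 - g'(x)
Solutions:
 g(x) = C1 + x^4/4 + 2*x^3/3 + 2*log(cos(2*x))


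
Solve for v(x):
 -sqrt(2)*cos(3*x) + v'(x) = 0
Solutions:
 v(x) = C1 + sqrt(2)*sin(3*x)/3


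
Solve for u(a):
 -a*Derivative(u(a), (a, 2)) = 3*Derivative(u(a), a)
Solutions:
 u(a) = C1 + C2/a^2


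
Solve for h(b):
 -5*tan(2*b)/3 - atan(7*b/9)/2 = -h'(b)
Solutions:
 h(b) = C1 + b*atan(7*b/9)/2 - 9*log(49*b^2 + 81)/28 - 5*log(cos(2*b))/6


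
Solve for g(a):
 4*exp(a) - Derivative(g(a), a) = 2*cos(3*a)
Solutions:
 g(a) = C1 + 4*exp(a) - 2*sin(3*a)/3


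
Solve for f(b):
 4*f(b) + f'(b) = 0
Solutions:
 f(b) = C1*exp(-4*b)


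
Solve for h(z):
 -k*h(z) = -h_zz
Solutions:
 h(z) = C1*exp(-sqrt(k)*z) + C2*exp(sqrt(k)*z)


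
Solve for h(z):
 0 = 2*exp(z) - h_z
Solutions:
 h(z) = C1 + 2*exp(z)


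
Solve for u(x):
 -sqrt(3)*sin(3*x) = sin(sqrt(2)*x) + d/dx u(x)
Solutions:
 u(x) = C1 + sqrt(3)*cos(3*x)/3 + sqrt(2)*cos(sqrt(2)*x)/2


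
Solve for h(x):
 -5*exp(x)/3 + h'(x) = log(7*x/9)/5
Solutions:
 h(x) = C1 + x*log(x)/5 + x*(-2*log(3) - 1 + log(7))/5 + 5*exp(x)/3


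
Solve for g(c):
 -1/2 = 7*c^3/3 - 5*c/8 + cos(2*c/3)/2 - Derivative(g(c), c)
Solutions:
 g(c) = C1 + 7*c^4/12 - 5*c^2/16 + c/2 + 3*sin(2*c/3)/4


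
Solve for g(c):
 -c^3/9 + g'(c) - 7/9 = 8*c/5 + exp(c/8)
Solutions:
 g(c) = C1 + c^4/36 + 4*c^2/5 + 7*c/9 + 8*exp(c/8)


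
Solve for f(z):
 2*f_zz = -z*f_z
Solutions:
 f(z) = C1 + C2*erf(z/2)


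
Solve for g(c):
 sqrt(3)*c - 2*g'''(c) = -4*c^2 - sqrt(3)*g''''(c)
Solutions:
 g(c) = C1 + C2*c + C3*c^2 + C4*exp(2*sqrt(3)*c/3) + c^5/30 + 5*sqrt(3)*c^4/48 + 5*c^3/8


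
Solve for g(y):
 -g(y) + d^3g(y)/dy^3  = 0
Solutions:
 g(y) = C3*exp(y) + (C1*sin(sqrt(3)*y/2) + C2*cos(sqrt(3)*y/2))*exp(-y/2)


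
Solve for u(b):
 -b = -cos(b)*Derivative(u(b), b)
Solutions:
 u(b) = C1 + Integral(b/cos(b), b)


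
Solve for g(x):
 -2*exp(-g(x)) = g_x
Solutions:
 g(x) = log(C1 - 2*x)


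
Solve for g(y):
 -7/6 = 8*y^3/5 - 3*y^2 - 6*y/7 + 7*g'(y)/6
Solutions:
 g(y) = C1 - 12*y^4/35 + 6*y^3/7 + 18*y^2/49 - y


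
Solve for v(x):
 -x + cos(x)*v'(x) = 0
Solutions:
 v(x) = C1 + Integral(x/cos(x), x)


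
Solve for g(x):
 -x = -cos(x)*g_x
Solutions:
 g(x) = C1 + Integral(x/cos(x), x)


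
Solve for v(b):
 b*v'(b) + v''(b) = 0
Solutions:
 v(b) = C1 + C2*erf(sqrt(2)*b/2)


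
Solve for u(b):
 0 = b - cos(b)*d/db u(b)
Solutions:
 u(b) = C1 + Integral(b/cos(b), b)


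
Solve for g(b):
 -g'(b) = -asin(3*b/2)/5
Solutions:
 g(b) = C1 + b*asin(3*b/2)/5 + sqrt(4 - 9*b^2)/15


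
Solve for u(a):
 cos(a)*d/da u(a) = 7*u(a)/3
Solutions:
 u(a) = C1*(sin(a) + 1)^(7/6)/(sin(a) - 1)^(7/6)


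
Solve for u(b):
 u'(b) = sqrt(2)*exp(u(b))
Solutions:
 u(b) = log(-1/(C1 + sqrt(2)*b))


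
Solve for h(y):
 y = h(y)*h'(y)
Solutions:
 h(y) = -sqrt(C1 + y^2)
 h(y) = sqrt(C1 + y^2)


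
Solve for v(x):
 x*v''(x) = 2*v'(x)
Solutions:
 v(x) = C1 + C2*x^3


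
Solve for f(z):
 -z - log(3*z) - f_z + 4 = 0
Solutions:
 f(z) = C1 - z^2/2 - z*log(z) - z*log(3) + 5*z


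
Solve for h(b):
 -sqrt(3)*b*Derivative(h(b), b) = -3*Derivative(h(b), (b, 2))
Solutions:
 h(b) = C1 + C2*erfi(sqrt(2)*3^(3/4)*b/6)


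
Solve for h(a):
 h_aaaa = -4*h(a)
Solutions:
 h(a) = (C1*sin(a) + C2*cos(a))*exp(-a) + (C3*sin(a) + C4*cos(a))*exp(a)


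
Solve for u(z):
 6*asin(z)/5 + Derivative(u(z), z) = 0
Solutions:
 u(z) = C1 - 6*z*asin(z)/5 - 6*sqrt(1 - z^2)/5


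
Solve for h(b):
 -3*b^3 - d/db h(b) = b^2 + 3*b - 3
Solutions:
 h(b) = C1 - 3*b^4/4 - b^3/3 - 3*b^2/2 + 3*b


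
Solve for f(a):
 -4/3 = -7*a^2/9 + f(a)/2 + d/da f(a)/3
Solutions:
 f(a) = C1*exp(-3*a/2) + 14*a^2/9 - 56*a/27 - 104/81


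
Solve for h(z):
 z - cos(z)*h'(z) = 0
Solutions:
 h(z) = C1 + Integral(z/cos(z), z)


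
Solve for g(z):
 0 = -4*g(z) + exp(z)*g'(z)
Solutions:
 g(z) = C1*exp(-4*exp(-z))


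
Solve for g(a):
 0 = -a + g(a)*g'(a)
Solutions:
 g(a) = -sqrt(C1 + a^2)
 g(a) = sqrt(C1 + a^2)


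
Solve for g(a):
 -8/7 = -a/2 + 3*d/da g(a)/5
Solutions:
 g(a) = C1 + 5*a^2/12 - 40*a/21


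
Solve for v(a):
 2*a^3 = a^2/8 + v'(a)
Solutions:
 v(a) = C1 + a^4/2 - a^3/24


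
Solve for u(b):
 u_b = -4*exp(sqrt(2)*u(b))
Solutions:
 u(b) = sqrt(2)*(2*log(1/(C1 + 4*b)) - log(2))/4


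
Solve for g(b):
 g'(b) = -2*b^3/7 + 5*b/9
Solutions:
 g(b) = C1 - b^4/14 + 5*b^2/18


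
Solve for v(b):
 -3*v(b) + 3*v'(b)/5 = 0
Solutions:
 v(b) = C1*exp(5*b)


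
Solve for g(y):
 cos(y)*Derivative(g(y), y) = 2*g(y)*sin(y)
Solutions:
 g(y) = C1/cos(y)^2


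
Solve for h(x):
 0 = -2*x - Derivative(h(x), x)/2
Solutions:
 h(x) = C1 - 2*x^2


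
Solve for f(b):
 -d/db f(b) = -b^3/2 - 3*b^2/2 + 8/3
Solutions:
 f(b) = C1 + b^4/8 + b^3/2 - 8*b/3


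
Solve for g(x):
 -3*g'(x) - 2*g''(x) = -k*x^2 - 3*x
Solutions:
 g(x) = C1 + C2*exp(-3*x/2) + k*x^3/9 - 2*k*x^2/9 + 8*k*x/27 + x^2/2 - 2*x/3


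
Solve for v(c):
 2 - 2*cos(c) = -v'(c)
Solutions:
 v(c) = C1 - 2*c + 2*sin(c)


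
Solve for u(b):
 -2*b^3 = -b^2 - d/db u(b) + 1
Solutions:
 u(b) = C1 + b^4/2 - b^3/3 + b


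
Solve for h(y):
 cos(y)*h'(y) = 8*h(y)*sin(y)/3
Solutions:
 h(y) = C1/cos(y)^(8/3)


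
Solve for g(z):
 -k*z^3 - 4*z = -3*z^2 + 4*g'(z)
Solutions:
 g(z) = C1 - k*z^4/16 + z^3/4 - z^2/2


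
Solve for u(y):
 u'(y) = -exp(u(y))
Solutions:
 u(y) = log(1/(C1 + y))


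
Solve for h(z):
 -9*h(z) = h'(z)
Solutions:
 h(z) = C1*exp(-9*z)


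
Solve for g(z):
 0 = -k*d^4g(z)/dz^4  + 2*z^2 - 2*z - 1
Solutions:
 g(z) = C1 + C2*z + C3*z^2 + C4*z^3 + z^6/(180*k) - z^5/(60*k) - z^4/(24*k)


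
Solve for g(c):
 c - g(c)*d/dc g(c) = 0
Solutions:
 g(c) = -sqrt(C1 + c^2)
 g(c) = sqrt(C1 + c^2)


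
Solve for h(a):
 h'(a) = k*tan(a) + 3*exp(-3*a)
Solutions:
 h(a) = C1 + k*log(tan(a)^2 + 1)/2 - exp(-3*a)


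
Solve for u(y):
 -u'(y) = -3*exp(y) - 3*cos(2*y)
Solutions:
 u(y) = C1 + 3*exp(y) + 3*sin(2*y)/2


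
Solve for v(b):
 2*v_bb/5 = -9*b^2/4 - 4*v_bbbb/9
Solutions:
 v(b) = C1 + C2*b + C3*sin(3*sqrt(10)*b/10) + C4*cos(3*sqrt(10)*b/10) - 15*b^4/32 + 25*b^2/4


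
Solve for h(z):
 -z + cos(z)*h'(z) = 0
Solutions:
 h(z) = C1 + Integral(z/cos(z), z)


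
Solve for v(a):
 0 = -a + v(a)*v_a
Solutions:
 v(a) = -sqrt(C1 + a^2)
 v(a) = sqrt(C1 + a^2)


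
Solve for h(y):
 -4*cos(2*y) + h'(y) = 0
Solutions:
 h(y) = C1 + 2*sin(2*y)


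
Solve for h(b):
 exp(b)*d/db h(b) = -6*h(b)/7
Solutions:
 h(b) = C1*exp(6*exp(-b)/7)


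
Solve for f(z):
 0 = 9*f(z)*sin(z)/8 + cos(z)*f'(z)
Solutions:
 f(z) = C1*cos(z)^(9/8)


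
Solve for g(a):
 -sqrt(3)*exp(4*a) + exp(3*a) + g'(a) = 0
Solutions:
 g(a) = C1 + sqrt(3)*exp(4*a)/4 - exp(3*a)/3


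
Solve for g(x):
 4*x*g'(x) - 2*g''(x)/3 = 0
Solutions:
 g(x) = C1 + C2*erfi(sqrt(3)*x)


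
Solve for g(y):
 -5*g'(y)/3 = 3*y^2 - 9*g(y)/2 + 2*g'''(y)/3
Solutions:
 g(y) = C1*exp(3^(1/3)*y*(-(243 + sqrt(62049))^(1/3) + 10*3^(1/3)/(243 + sqrt(62049))^(1/3))/12)*sin(3^(1/6)*y*(30/(243 + sqrt(62049))^(1/3) + 3^(2/3)*(243 + sqrt(62049))^(1/3))/12) + C2*exp(3^(1/3)*y*(-(243 + sqrt(62049))^(1/3) + 10*3^(1/3)/(243 + sqrt(62049))^(1/3))/12)*cos(3^(1/6)*y*(30/(243 + sqrt(62049))^(1/3) + 3^(2/3)*(243 + sqrt(62049))^(1/3))/12) + C3*exp(-3^(1/3)*y*(-(243 + sqrt(62049))^(1/3) + 10*3^(1/3)/(243 + sqrt(62049))^(1/3))/6) + 2*y^2/3 + 40*y/81 + 400/2187


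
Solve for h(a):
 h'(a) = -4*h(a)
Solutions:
 h(a) = C1*exp(-4*a)


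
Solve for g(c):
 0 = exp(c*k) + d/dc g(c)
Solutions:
 g(c) = C1 - exp(c*k)/k


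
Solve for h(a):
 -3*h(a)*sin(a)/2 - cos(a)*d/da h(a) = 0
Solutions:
 h(a) = C1*cos(a)^(3/2)


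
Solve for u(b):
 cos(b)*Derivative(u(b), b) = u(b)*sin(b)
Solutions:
 u(b) = C1/cos(b)


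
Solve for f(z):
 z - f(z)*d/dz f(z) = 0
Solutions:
 f(z) = -sqrt(C1 + z^2)
 f(z) = sqrt(C1 + z^2)


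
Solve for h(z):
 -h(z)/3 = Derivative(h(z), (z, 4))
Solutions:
 h(z) = (C1*sin(sqrt(2)*3^(3/4)*z/6) + C2*cos(sqrt(2)*3^(3/4)*z/6))*exp(-sqrt(2)*3^(3/4)*z/6) + (C3*sin(sqrt(2)*3^(3/4)*z/6) + C4*cos(sqrt(2)*3^(3/4)*z/6))*exp(sqrt(2)*3^(3/4)*z/6)


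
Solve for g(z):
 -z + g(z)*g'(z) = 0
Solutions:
 g(z) = -sqrt(C1 + z^2)
 g(z) = sqrt(C1 + z^2)


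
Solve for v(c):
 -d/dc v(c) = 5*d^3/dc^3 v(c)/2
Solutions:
 v(c) = C1 + C2*sin(sqrt(10)*c/5) + C3*cos(sqrt(10)*c/5)


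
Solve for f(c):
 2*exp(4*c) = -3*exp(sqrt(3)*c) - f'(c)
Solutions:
 f(c) = C1 - exp(4*c)/2 - sqrt(3)*exp(sqrt(3)*c)


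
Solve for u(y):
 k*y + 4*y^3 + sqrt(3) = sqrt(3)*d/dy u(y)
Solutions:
 u(y) = C1 + sqrt(3)*k*y^2/6 + sqrt(3)*y^4/3 + y


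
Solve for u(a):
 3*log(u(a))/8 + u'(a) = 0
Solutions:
 li(u(a)) = C1 - 3*a/8


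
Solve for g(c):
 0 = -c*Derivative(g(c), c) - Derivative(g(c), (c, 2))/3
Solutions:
 g(c) = C1 + C2*erf(sqrt(6)*c/2)


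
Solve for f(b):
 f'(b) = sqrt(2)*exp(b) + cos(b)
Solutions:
 f(b) = C1 + sqrt(2)*exp(b) + sin(b)


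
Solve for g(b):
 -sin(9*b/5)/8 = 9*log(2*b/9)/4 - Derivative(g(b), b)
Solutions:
 g(b) = C1 + 9*b*log(b)/4 - 9*b*log(3)/2 - 9*b/4 + 9*b*log(2)/4 - 5*cos(9*b/5)/72


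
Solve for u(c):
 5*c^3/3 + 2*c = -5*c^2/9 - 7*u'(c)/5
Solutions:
 u(c) = C1 - 25*c^4/84 - 25*c^3/189 - 5*c^2/7


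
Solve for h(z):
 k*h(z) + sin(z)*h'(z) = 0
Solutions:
 h(z) = C1*exp(k*(-log(cos(z) - 1) + log(cos(z) + 1))/2)


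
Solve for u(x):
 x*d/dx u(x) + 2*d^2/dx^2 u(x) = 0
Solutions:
 u(x) = C1 + C2*erf(x/2)


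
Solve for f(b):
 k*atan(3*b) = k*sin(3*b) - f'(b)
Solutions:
 f(b) = C1 - k*(b*atan(3*b) - log(9*b^2 + 1)/6 + cos(3*b)/3)


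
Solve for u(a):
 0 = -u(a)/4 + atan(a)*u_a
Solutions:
 u(a) = C1*exp(Integral(1/atan(a), a)/4)


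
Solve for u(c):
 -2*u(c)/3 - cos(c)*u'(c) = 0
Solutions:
 u(c) = C1*(sin(c) - 1)^(1/3)/(sin(c) + 1)^(1/3)


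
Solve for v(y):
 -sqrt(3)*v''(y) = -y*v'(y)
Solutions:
 v(y) = C1 + C2*erfi(sqrt(2)*3^(3/4)*y/6)


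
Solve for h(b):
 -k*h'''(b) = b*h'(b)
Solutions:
 h(b) = C1 + Integral(C2*airyai(b*(-1/k)^(1/3)) + C3*airybi(b*(-1/k)^(1/3)), b)


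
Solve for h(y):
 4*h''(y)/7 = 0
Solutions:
 h(y) = C1 + C2*y


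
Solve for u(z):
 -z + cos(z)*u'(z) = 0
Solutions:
 u(z) = C1 + Integral(z/cos(z), z)


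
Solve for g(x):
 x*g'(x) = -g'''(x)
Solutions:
 g(x) = C1 + Integral(C2*airyai(-x) + C3*airybi(-x), x)


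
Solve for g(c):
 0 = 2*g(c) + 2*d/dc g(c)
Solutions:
 g(c) = C1*exp(-c)


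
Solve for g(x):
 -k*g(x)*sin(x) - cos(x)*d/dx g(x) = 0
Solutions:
 g(x) = C1*exp(k*log(cos(x)))


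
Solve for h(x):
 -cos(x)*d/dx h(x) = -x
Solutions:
 h(x) = C1 + Integral(x/cos(x), x)


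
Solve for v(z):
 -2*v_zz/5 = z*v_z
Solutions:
 v(z) = C1 + C2*erf(sqrt(5)*z/2)


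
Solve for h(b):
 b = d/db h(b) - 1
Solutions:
 h(b) = C1 + b^2/2 + b


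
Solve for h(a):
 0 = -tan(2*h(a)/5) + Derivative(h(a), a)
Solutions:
 h(a) = -5*asin(C1*exp(2*a/5))/2 + 5*pi/2
 h(a) = 5*asin(C1*exp(2*a/5))/2


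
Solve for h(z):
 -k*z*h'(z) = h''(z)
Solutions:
 h(z) = Piecewise((-sqrt(2)*sqrt(pi)*C1*erf(sqrt(2)*sqrt(k)*z/2)/(2*sqrt(k)) - C2, (k > 0) | (k < 0)), (-C1*z - C2, True))


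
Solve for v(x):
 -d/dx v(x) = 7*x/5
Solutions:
 v(x) = C1 - 7*x^2/10


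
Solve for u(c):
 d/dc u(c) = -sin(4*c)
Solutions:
 u(c) = C1 + cos(4*c)/4


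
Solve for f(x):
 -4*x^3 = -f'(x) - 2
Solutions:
 f(x) = C1 + x^4 - 2*x


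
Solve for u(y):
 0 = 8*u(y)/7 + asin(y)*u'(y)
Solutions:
 u(y) = C1*exp(-8*Integral(1/asin(y), y)/7)


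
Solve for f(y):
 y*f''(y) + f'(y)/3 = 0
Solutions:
 f(y) = C1 + C2*y^(2/3)


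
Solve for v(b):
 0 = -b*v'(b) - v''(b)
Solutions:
 v(b) = C1 + C2*erf(sqrt(2)*b/2)


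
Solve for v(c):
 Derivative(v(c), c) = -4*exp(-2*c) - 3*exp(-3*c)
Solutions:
 v(c) = C1 + 2*exp(-2*c) + exp(-3*c)


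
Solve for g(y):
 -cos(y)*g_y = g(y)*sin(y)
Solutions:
 g(y) = C1*cos(y)


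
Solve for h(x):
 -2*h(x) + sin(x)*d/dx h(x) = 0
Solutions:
 h(x) = C1*(cos(x) - 1)/(cos(x) + 1)


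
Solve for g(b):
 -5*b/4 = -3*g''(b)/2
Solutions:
 g(b) = C1 + C2*b + 5*b^3/36


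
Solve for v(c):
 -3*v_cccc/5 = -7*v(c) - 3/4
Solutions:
 v(c) = C1*exp(-3^(3/4)*35^(1/4)*c/3) + C2*exp(3^(3/4)*35^(1/4)*c/3) + C3*sin(3^(3/4)*35^(1/4)*c/3) + C4*cos(3^(3/4)*35^(1/4)*c/3) - 3/28


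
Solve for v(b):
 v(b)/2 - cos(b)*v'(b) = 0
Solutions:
 v(b) = C1*(sin(b) + 1)^(1/4)/(sin(b) - 1)^(1/4)


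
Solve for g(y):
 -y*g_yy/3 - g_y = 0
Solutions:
 g(y) = C1 + C2/y^2


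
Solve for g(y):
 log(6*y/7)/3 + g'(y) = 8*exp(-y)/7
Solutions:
 g(y) = C1 - y*log(y)/3 + y*(-log(6) + 1 + log(7))/3 - 8*exp(-y)/7


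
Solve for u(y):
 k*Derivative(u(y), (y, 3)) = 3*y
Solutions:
 u(y) = C1 + C2*y + C3*y^2 + y^4/(8*k)


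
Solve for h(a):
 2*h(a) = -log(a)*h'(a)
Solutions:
 h(a) = C1*exp(-2*li(a))


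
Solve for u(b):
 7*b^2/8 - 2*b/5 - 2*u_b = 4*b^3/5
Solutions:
 u(b) = C1 - b^4/10 + 7*b^3/48 - b^2/10


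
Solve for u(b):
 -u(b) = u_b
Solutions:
 u(b) = C1*exp(-b)


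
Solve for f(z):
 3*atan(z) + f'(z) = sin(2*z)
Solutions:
 f(z) = C1 - 3*z*atan(z) + 3*log(z^2 + 1)/2 - cos(2*z)/2


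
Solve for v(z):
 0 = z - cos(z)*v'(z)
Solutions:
 v(z) = C1 + Integral(z/cos(z), z)


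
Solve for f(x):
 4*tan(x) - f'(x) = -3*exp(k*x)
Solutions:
 f(x) = C1 + 3*Piecewise((exp(k*x)/k, Ne(k, 0)), (x, True)) - 4*log(cos(x))


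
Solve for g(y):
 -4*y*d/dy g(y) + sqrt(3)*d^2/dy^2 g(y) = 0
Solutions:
 g(y) = C1 + C2*erfi(sqrt(2)*3^(3/4)*y/3)


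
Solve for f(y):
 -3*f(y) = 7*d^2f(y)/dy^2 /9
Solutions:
 f(y) = C1*sin(3*sqrt(21)*y/7) + C2*cos(3*sqrt(21)*y/7)


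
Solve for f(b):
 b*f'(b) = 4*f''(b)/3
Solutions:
 f(b) = C1 + C2*erfi(sqrt(6)*b/4)


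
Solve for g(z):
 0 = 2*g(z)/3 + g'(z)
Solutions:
 g(z) = C1*exp(-2*z/3)


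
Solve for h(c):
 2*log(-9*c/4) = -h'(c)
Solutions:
 h(c) = C1 - 2*c*log(-c) + 2*c*(-2*log(3) + 1 + 2*log(2))


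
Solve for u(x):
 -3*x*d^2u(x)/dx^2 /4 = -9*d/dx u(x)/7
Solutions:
 u(x) = C1 + C2*x^(19/7)


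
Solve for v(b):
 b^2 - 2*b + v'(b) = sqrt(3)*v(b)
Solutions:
 v(b) = C1*exp(sqrt(3)*b) + sqrt(3)*b^2/3 - 2*sqrt(3)*b/3 + 2*b/3 - 2/3 + 2*sqrt(3)/9


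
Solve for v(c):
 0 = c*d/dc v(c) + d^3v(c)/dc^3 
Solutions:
 v(c) = C1 + Integral(C2*airyai(-c) + C3*airybi(-c), c)


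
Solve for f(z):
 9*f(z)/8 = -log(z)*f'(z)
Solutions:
 f(z) = C1*exp(-9*li(z)/8)


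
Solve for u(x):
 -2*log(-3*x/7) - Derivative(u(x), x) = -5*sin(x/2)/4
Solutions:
 u(x) = C1 - 2*x*log(-x) - 2*x*log(3) + 2*x + 2*x*log(7) - 5*cos(x/2)/2


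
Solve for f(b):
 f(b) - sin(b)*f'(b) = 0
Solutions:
 f(b) = C1*sqrt(cos(b) - 1)/sqrt(cos(b) + 1)


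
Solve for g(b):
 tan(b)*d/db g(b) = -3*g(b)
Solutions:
 g(b) = C1/sin(b)^3


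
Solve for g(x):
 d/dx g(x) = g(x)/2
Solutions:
 g(x) = C1*exp(x/2)


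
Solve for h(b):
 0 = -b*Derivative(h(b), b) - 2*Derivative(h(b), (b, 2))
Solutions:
 h(b) = C1 + C2*erf(b/2)


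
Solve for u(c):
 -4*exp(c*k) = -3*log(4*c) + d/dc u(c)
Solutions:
 u(c) = C1 + 3*c*log(c) + 3*c*(-1 + 2*log(2)) + Piecewise((-4*exp(c*k)/k, Ne(k, 0)), (-4*c, True))


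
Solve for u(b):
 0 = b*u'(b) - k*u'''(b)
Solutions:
 u(b) = C1 + Integral(C2*airyai(b*(1/k)^(1/3)) + C3*airybi(b*(1/k)^(1/3)), b)


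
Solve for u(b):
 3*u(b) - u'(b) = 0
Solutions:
 u(b) = C1*exp(3*b)


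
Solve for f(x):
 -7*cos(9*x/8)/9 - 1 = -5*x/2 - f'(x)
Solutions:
 f(x) = C1 - 5*x^2/4 + x + 56*sin(9*x/8)/81


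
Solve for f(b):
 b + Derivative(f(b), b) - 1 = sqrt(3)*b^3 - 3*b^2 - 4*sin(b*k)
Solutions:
 f(b) = C1 + sqrt(3)*b^4/4 - b^3 - b^2/2 + b + 4*cos(b*k)/k


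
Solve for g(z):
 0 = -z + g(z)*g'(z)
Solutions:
 g(z) = -sqrt(C1 + z^2)
 g(z) = sqrt(C1 + z^2)


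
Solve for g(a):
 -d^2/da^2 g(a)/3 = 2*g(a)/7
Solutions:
 g(a) = C1*sin(sqrt(42)*a/7) + C2*cos(sqrt(42)*a/7)


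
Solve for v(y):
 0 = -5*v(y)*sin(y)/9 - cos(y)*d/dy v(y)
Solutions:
 v(y) = C1*cos(y)^(5/9)


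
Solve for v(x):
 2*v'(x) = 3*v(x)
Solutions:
 v(x) = C1*exp(3*x/2)


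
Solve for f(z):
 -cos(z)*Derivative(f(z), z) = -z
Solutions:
 f(z) = C1 + Integral(z/cos(z), z)


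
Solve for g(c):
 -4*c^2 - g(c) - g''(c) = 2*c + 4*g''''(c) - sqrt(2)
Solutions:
 g(c) = -4*c^2 - 2*c + (C1*sin(sqrt(2)*c*cos(atan(sqrt(15))/2)/2) + C2*cos(sqrt(2)*c*cos(atan(sqrt(15))/2)/2))*exp(-sqrt(2)*c*sin(atan(sqrt(15))/2)/2) + (C3*sin(sqrt(2)*c*cos(atan(sqrt(15))/2)/2) + C4*cos(sqrt(2)*c*cos(atan(sqrt(15))/2)/2))*exp(sqrt(2)*c*sin(atan(sqrt(15))/2)/2) + sqrt(2) + 8


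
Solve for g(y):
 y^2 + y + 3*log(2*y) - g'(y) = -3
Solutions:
 g(y) = C1 + y^3/3 + y^2/2 + 3*y*log(y) + y*log(8)


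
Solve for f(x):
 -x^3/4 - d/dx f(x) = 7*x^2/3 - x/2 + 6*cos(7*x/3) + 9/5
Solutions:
 f(x) = C1 - x^4/16 - 7*x^3/9 + x^2/4 - 9*x/5 - 18*sin(7*x/3)/7


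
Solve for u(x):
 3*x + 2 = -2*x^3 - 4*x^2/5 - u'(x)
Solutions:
 u(x) = C1 - x^4/2 - 4*x^3/15 - 3*x^2/2 - 2*x


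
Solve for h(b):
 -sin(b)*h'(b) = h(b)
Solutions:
 h(b) = C1*sqrt(cos(b) + 1)/sqrt(cos(b) - 1)


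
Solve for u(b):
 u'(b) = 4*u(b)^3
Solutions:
 u(b) = -sqrt(2)*sqrt(-1/(C1 + 4*b))/2
 u(b) = sqrt(2)*sqrt(-1/(C1 + 4*b))/2


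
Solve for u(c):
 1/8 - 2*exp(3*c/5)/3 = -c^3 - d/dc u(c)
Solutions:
 u(c) = C1 - c^4/4 - c/8 + 10*exp(3*c/5)/9


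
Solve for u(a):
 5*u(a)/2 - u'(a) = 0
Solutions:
 u(a) = C1*exp(5*a/2)


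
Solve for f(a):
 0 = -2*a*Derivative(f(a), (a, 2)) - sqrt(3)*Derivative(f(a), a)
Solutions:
 f(a) = C1 + C2*a^(1 - sqrt(3)/2)


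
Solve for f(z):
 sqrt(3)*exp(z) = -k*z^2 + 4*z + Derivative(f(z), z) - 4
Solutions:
 f(z) = C1 + k*z^3/3 - 2*z^2 + 4*z + sqrt(3)*exp(z)


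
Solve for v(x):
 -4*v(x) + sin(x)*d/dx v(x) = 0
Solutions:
 v(x) = C1*(cos(x)^2 - 2*cos(x) + 1)/(cos(x)^2 + 2*cos(x) + 1)


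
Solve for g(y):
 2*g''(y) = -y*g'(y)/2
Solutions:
 g(y) = C1 + C2*erf(sqrt(2)*y/4)


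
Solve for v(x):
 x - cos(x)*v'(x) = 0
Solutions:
 v(x) = C1 + Integral(x/cos(x), x)


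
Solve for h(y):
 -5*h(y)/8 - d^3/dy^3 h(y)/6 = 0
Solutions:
 h(y) = C3*exp(-30^(1/3)*y/2) + (C1*sin(10^(1/3)*3^(5/6)*y/4) + C2*cos(10^(1/3)*3^(5/6)*y/4))*exp(30^(1/3)*y/4)


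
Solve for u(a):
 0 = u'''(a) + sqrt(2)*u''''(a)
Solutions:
 u(a) = C1 + C2*a + C3*a^2 + C4*exp(-sqrt(2)*a/2)


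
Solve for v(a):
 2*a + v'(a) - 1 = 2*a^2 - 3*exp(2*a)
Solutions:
 v(a) = C1 + 2*a^3/3 - a^2 + a - 3*exp(2*a)/2


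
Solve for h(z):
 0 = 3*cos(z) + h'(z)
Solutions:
 h(z) = C1 - 3*sin(z)


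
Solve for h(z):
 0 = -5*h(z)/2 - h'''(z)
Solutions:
 h(z) = C3*exp(-2^(2/3)*5^(1/3)*z/2) + (C1*sin(2^(2/3)*sqrt(3)*5^(1/3)*z/4) + C2*cos(2^(2/3)*sqrt(3)*5^(1/3)*z/4))*exp(2^(2/3)*5^(1/3)*z/4)


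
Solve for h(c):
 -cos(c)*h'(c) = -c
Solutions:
 h(c) = C1 + Integral(c/cos(c), c)


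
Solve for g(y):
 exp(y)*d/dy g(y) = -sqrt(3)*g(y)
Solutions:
 g(y) = C1*exp(sqrt(3)*exp(-y))


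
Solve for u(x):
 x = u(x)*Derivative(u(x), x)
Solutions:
 u(x) = -sqrt(C1 + x^2)
 u(x) = sqrt(C1 + x^2)


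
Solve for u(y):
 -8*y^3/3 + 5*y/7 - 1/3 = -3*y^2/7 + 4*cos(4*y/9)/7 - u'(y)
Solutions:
 u(y) = C1 + 2*y^4/3 - y^3/7 - 5*y^2/14 + y/3 + 9*sin(4*y/9)/7


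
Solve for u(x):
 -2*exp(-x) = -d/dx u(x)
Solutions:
 u(x) = C1 - 2*exp(-x)


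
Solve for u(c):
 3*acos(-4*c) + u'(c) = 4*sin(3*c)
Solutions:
 u(c) = C1 - 3*c*acos(-4*c) - 3*sqrt(1 - 16*c^2)/4 - 4*cos(3*c)/3


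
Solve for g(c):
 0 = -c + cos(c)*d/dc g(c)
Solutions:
 g(c) = C1 + Integral(c/cos(c), c)


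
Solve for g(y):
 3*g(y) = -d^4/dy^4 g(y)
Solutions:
 g(y) = (C1*sin(sqrt(2)*3^(1/4)*y/2) + C2*cos(sqrt(2)*3^(1/4)*y/2))*exp(-sqrt(2)*3^(1/4)*y/2) + (C3*sin(sqrt(2)*3^(1/4)*y/2) + C4*cos(sqrt(2)*3^(1/4)*y/2))*exp(sqrt(2)*3^(1/4)*y/2)


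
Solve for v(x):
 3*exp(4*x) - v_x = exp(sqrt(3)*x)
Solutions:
 v(x) = C1 + 3*exp(4*x)/4 - sqrt(3)*exp(sqrt(3)*x)/3


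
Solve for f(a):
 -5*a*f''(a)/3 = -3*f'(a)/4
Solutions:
 f(a) = C1 + C2*a^(29/20)


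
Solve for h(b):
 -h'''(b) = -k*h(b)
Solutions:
 h(b) = C1*exp(b*k^(1/3)) + C2*exp(b*k^(1/3)*(-1 + sqrt(3)*I)/2) + C3*exp(-b*k^(1/3)*(1 + sqrt(3)*I)/2)
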